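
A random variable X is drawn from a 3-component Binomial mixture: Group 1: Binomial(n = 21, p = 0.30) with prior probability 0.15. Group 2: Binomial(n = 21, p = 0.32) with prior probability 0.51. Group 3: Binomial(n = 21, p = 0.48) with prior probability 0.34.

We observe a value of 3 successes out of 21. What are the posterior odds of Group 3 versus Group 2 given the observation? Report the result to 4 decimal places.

0.0180

Only the two components matter; the odds are (P(Z=i) f_i(x)) / (P(Z=j) f_j(x)).
Binomial probabilities:
  p_1 = C(21,3)·0.30^3·0.70^18 = 1330·0.027·0.00162841 = 0.0584763
  p_2 = C(21,3)·0.32^3·0.68^18 = 1330·0.032768·0.000966408 = 0.0421174
  p_3 = C(21,3)·0.48^3·0.52^18 = 1330·0.110592·7.72788e-06 = 0.00113667
Odds = (0.34/0.51) × (0.00113667/0.0421174) = 0.666667 × 0.0269882 ≈ 0.0180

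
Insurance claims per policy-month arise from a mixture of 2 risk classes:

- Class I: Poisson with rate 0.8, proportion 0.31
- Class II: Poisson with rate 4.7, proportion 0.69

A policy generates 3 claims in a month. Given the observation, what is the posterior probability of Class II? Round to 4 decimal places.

By Bayes' theorem, P(k | x) = π_k f_k(x) / Σ_j π_j f_j(x).
Component likelihoods at x = 3 claims:
  p_I = 0.0383427
  p_II = 0.157383
Weight by the priors:
  π_I·p_I = 0.31 × 0.0383427 = 0.0118862
  π_II·p_II = 0.69 × 0.157383 = 0.108594
Evidence: 0.0118862 + 0.108594 = 0.120481
So the posterior for Class II is 0.108594 / 0.120481 ≈ 0.9013.

0.9013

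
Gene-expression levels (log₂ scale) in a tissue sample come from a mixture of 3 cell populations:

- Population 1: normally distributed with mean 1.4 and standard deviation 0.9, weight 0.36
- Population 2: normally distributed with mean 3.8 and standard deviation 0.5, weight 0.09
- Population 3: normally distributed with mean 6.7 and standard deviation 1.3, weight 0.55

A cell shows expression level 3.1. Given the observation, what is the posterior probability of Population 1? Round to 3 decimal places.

0.467

P(component k | x) = π_k·f_k(x) / marginal(x), where marginal(x) = Σ_j π_j·f_j(x).
Evaluate each component's likelihood at the observed value:
  p_1 = 0.0744574
  p_2 = 0.299455
  p_3 = 0.0066335
Multiply by the mixture weights:
  π_1·p_1 = 0.36 × 0.0744574 = 0.0268047
  π_2·p_2 = 0.09 × 0.299455 = 0.0269509
  π_3·p_3 = 0.55 × 0.0066335 = 0.00364843
Sum: 0.0268047 + 0.0269509 + 0.00364843 = 0.057404
Responsibility of Population 1: 0.0268047 / 0.057404 ≈ 0.467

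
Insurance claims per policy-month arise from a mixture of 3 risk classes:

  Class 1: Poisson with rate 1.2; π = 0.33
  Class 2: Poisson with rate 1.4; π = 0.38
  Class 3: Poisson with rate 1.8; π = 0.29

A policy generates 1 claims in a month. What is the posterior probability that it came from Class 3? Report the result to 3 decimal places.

P(component k | x) = P(Z=k)·f_k(x) / marginal(x), where marginal(x) = Σ_j P(Z=j)·f_j(x).
Evaluate each component's likelihood at the observed value:
  f_1 = e^(−1.2)·1.2^1/1! = 0.361433
  f_2 = e^(−1.4)·1.4^1/1! = 0.345236
  f_3 = e^(−1.8)·1.8^1/1! = 0.297538
Prior × likelihood for each component:
  P(Z=1)·f_1 = 0.33 × 0.361433 = 0.119273
  P(Z=2)·f_2 = 0.38 × 0.345236 = 0.13119
  P(Z=3)·f_3 = 0.29 × 0.297538 = 0.086286
Denominator: 0.119273 + 0.13119 + 0.086286 = 0.336749
So the posterior for Class 3 is 0.086286 / 0.336749 ≈ 0.256.

0.256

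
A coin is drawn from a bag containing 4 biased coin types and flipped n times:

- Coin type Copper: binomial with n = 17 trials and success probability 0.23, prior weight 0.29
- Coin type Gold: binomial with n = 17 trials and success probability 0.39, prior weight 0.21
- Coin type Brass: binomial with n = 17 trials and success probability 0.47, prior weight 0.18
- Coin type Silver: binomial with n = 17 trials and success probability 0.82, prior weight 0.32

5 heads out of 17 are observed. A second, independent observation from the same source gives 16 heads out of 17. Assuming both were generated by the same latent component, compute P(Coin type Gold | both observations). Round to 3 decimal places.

Apply Bayes' rule: the posterior for each component is proportional to its prior times its likelihood at x.
Since both observations come from the same component, the likelihood for component k is f_k(x₁)·f_k(x₂).
  p_Copper = [C(17,5)·0.23^5·0.77^12 = 6188·0.000643634·0.0434399 = 0.173013] × [8.02759e-10] = 1.38888e-10
  p_Gold = [C(17,5)·0.39^5·0.61^12 = 6188·0.00902242·0.00265435 = 0.148194] × [2.97038e-06] = 4.40194e-07
  p_Brass = [C(17,5)·0.47^5·0.53^12 = 6188·0.0229345·0.000491259 = 0.0697188] × [5.10847e-05] = 3.56156e-06
  p_Silver = [C(17,5)·0.82^5·0.18^12 = 6188·0.37074·1.15683e-09 = 2.65393e-06] × [0.127862] = 3.39338e-07
Unnormalised posteriors:
  π_Copper·p_Copper = 0.29 × 1.38888e-10 = 4.02774e-11
  π_Gold·p_Gold = 0.21 × 4.40194e-07 = 9.24407e-08
  π_Brass·p_Brass = 0.18 × 3.56156e-06 = 6.41081e-07
  π_Silver·p_Silver = 0.32 × 3.39338e-07 = 1.08588e-07
Evidence: 4.02774e-11 + 9.24407e-08 + 6.41081e-07 + 1.08588e-07 = 8.4215e-07
P(Coin type Gold | x₁,x₂) = 9.24407e-08 / 8.4215e-07 ≈ 0.110

0.110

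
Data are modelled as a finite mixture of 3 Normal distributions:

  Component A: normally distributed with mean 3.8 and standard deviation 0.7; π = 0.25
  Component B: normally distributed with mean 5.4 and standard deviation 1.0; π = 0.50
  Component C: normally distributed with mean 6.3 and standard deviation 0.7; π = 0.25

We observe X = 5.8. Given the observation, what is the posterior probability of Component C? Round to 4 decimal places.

The responsibility of component k is π_k f_k(x) divided by Σ_j π_j f_j(x).
Component likelihoods at x = 5.8:
  p_A = (1/(0.7·√(2π)))·exp(−(5.8−3.8)²/(2·0.7²)) = 0.569918·exp(-4.08163) = 0.00962014
  p_B = (1/(1.0·√(2π)))·exp(−(5.8−5.4)²/(2·1.0²)) = 0.398942·exp(-0.08000) = 0.36827
  p_C = (1/(0.7·√(2π)))·exp(−(5.8−6.3)²/(2·0.7²)) = 0.569918·exp(-0.25510) = 0.441593
Unnormalised posteriors:
  π_A·p_A = 0.25 × 0.00962014 = 0.00240504
  π_B·p_B = 0.50 × 0.36827 = 0.184135
  π_C·p_C = 0.25 × 0.441593 = 0.110398
Evidence: 0.00240504 + 0.184135 + 0.110398 = 0.296938
P(Component C | 5.8) = 0.110398 / 0.296938 ≈ 0.3718

0.3718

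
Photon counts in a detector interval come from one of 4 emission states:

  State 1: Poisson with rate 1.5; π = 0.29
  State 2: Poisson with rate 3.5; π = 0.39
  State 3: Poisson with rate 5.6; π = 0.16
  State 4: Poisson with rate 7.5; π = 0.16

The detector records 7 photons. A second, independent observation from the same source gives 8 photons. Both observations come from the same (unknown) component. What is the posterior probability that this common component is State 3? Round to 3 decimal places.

0.341

P(component k | x) = π_k·f_k(x) / marginal(x), where marginal(x) = Σ_j π_j·f_j(x).
Since both observations come from the same component, the likelihood for component k is f_k(x₁)·f_k(x₂).
  L_1 = [e^(−1.5)·1.5^7/7! = 0.000756426] × [0.00014183] = 1.07284e-07
  L_2 = [e^(−3.5)·3.5^7/7! = 0.0385492] × [0.0168653] = 0.000650142
  L_3 = [e^(−5.6)·5.6^7/7! = 0.126717] × [0.0887022] = 0.0112401
  L_4 = [e^(−7.5)·7.5^7/7! = 0.146484] × [0.137329] = 0.0201164
Prior × likelihood for each component:
  π_1·L_1 = 0.29 × 1.07284e-07 = 3.11123e-08
  π_2·L_2 = 0.39 × 0.000650142 = 0.000253555
  π_3·L_3 = 0.16 × 0.0112401 = 0.00179842
  π_4·L_4 = 0.16 × 0.0201164 = 0.00321863
Denominator: 3.11123e-08 + 0.000253555 + 0.00179842 + 0.00321863 = 0.00527063
P(State 3 | x₁,x₂) ≈ 0.341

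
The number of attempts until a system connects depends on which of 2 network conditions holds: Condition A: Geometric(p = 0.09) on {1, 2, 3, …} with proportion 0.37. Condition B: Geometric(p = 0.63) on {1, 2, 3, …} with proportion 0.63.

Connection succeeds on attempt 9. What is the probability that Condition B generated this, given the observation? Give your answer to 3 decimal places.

0.009

By Bayes' theorem, P(k | x) = w_k f_k(x) / Σ_j w_j f_j(x).
Evaluate each component's likelihood at the observed value:
  f_A = 0.0423227
  f_B = 0.000221286
Prior × likelihood for each component:
  w_A·f_A = 0.37 × 0.0423227 = 0.0156594
  w_B·f_B = 0.63 × 0.000221286 = 0.00013941
Marginal: 0.0156594 + 0.00013941 = 0.0157988
P(Condition B | 9) = 0.00013941 / 0.0157988 ≈ 0.009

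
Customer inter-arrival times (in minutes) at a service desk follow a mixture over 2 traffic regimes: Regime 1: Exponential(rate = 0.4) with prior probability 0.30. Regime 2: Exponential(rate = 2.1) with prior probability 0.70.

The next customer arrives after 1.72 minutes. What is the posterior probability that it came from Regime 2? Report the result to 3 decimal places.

0.397

By Bayes' theorem, P(k | x) = w_k f_k(x) / Σ_j w_j f_j(x).
Component likelihoods at x = 1.72 minutes:
  f_1 = 0.201032
  f_2 = 0.0566954
Unnormalised posteriors:
  w_1·f_1 = 0.30 × 0.201032 = 0.0603096
  w_2·f_2 = 0.70 × 0.0566954 = 0.0396868
Denominator: 0.0603096 + 0.0396868 = 0.0999964
P(Regime 2 | x) = 0.0396868 / 0.0999964 ≈ 0.397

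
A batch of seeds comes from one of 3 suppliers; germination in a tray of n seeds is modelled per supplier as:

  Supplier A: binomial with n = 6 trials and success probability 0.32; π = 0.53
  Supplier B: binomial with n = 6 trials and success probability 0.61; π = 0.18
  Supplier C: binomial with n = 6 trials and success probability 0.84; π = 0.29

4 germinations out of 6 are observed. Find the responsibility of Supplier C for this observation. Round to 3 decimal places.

0.368

Apply Bayes' rule: the posterior for each component is proportional to its prior times its likelihood at x.
Binomial probabilities:
  f_A = C(6,4)·0.32^4·0.68^2 = 15·0.0104858·0.4624 = 0.0727292
  f_B = C(6,4)·0.61^4·0.39^2 = 15·0.138458·0.1521 = 0.315893
  f_C = C(6,4)·0.84^4·0.16^2 = 15·0.497871·0.0256 = 0.191183
Multiply by the mixture weights:
  π_A·f_A = 0.53 × 0.0727292 = 0.0385465
  π_B·f_B = 0.18 × 0.315893 = 0.0568607
  π_C·f_C = 0.29 × 0.191183 = 0.055443
Sum: 0.0385465 + 0.0568607 + 0.055443 = 0.15085
P(Supplier C | the observation) = 0.055443 / 0.15085 ≈ 0.368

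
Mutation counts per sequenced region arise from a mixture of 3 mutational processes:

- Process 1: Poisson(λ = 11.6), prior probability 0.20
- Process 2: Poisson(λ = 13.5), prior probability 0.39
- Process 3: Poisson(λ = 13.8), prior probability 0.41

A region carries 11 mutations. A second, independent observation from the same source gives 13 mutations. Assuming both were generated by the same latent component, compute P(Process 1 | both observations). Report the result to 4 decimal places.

Posterior ∝ prior × likelihood, so P(k | x) ∝ P(Z=k) f_k(x); normalise over all components.
Since both observations come from the same component, the likelihood for component k is f_k(x₁)·f_k(x₂).
  p_1 = [0.117508] × [0.101358] = 0.0119103
  p_2 = [0.0932267] × [0.108914] = 0.0101537
  p_3 = [0.0879529] × [0.10737] = 0.00944353
Unnormalised posteriors:
  P(Z=1)·p_1 = 0.20 × 0.0119103 = 0.00238207
  P(Z=2)·p_2 = 0.39 × 0.0101537 = 0.00395993
  P(Z=3)·p_3 = 0.41 × 0.00944353 = 0.00387185
Sum: 0.00238207 + 0.00395993 + 0.00387185 = 0.0102138
P(Process 1 | data) ≈ 0.2332

0.2332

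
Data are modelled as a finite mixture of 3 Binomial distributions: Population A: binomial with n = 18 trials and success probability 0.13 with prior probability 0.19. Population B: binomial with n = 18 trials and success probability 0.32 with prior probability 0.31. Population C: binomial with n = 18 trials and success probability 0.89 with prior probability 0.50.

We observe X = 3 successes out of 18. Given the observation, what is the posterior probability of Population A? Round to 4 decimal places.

0.6234

By Bayes' theorem, P(k | x) = P(Z=k) f_k(x) / Σ_j P(Z=j) f_j(x).
Component likelihoods at x = 3 successes out of 18:
  p_A = 0.221978
  p_B = 0.0821814
  p_C = 2.40298e-12
Prior × likelihood for each component:
  P(Z=A)·p_A = 0.19 × 0.221978 = 0.0421757
  P(Z=B)·p_B = 0.31 × 0.0821814 = 0.0254762
  P(Z=C)·p_C = 0.50 × 2.40298e-12 = 1.20149e-12
Denominator: 0.0421757 + 0.0254762 + 1.20149e-12 = 0.067652
P(Population A | the observation) = 0.0421757 / 0.067652 ≈ 0.6234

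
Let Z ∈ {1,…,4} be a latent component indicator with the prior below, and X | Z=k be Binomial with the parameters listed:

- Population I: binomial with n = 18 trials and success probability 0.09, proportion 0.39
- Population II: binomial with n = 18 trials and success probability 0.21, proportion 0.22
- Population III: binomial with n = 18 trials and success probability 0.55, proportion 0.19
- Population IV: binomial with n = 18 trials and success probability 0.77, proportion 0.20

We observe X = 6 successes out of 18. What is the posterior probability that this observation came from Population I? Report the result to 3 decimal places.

0.043

P(component k | x) = π_k·f_k(x) / marginal(x), where marginal(x) = Σ_j π_j·f_j(x).
Component likelihoods at x = 6 successes out of 18:
  L_I = 0.00318144
  L_II = 0.0940833
  L_III = 0.0354322
  L_IV = 8.4791e-05
Weight by the priors:
  π_I·L_I = 0.39 × 0.00318144 = 0.00124076
  π_II·L_II = 0.22 × 0.0940833 = 0.0206983
  π_III·L_III = 0.19 × 0.0354322 = 0.00673211
  π_IV·L_IV = 0.20 × 8.4791e-05 = 1.69582e-05
Denominator: 0.00124076 + 0.0206983 + 0.00673211 + 1.69582e-05 = 0.0286882
Responsibility of Population I: 0.00124076 / 0.0286882 ≈ 0.043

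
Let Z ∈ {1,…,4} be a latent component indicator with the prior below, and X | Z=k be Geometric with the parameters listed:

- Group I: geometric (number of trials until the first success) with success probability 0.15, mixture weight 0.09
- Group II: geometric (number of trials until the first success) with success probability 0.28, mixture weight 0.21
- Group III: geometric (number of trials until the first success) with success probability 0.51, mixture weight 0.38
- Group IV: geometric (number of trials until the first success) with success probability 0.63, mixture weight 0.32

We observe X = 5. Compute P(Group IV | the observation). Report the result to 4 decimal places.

0.1000

By Bayes' theorem, P(k | x) = w_k f_k(x) / Σ_j w_j f_j(x).
Evaluate each component's likelihood at the observed value:
  f_I = 0.0783009
  f_II = 0.0752468
  f_III = 0.0294005
  f_IV = 0.0118072
Unnormalised posteriors:
  w_I·f_I = 0.09 × 0.0783009 = 0.00704708
  w_II·f_II = 0.21 × 0.0752468 = 0.0158018
  w_III·f_III = 0.38 × 0.0294005 = 0.0111722
  w_IV·f_IV = 0.32 × 0.0118072 = 0.00377831
Sum: 0.00704708 + 0.0158018 + 0.0111722 + 0.00377831 = 0.0377994
Responsibility of Group IV: 0.00377831 / 0.0377994 ≈ 0.1000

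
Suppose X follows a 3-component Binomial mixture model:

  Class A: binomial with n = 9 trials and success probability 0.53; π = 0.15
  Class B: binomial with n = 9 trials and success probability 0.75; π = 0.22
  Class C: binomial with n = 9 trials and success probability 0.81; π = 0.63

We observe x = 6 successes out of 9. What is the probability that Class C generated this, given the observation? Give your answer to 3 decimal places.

0.560

Apply Bayes' rule: the posterior for each component is proportional to its prior times its likelihood at x.
Evaluate each component's likelihood at the observed value:
  p_A = C(9,6)·0.53^6·0.47^3 = 84·0.0221644·0.103823 = 0.193298
  p_B = C(9,6)·0.75^6·0.25^3 = 84·0.177979·0.015625 = 0.233597
  p_C = C(9,6)·0.81^6·0.19^3 = 84·0.28243·0.006859 = 0.162723
Multiply by the mixture weights:
  π_A·p_A = 0.15 × 0.193298 = 0.0289947
  π_B·p_B = 0.22 × 0.233597 = 0.0513913
  π_C·p_C = 0.63 × 0.162723 = 0.102516
Normaliser: 0.0289947 + 0.0513913 + 0.102516 = 0.182902
P(Class C | the observation) = 0.102516 / 0.182902 ≈ 0.560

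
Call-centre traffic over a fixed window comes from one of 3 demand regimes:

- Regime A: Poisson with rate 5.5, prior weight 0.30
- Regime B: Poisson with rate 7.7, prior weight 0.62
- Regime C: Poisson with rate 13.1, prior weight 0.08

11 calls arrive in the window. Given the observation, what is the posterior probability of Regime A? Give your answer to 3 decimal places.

0.082

By Bayes' theorem, P(k | x) = π_k f_k(x) / Σ_j π_j f_j(x).
Poisson probabilities:
  p_A = 0.0142631
  p_B = 0.0639992
  p_C = 0.0999012
Prior × likelihood for each component:
  π_A·p_A = 0.30 × 0.0142631 = 0.00427893
  π_B·p_B = 0.62 × 0.0639992 = 0.0396795
  π_C·p_C = 0.08 × 0.0999012 = 0.0079921
Evidence: 0.00427893 + 0.0396795 + 0.0079921 = 0.0519506
P(Regime A | data) = 0.00427893 / 0.0519506 ≈ 0.082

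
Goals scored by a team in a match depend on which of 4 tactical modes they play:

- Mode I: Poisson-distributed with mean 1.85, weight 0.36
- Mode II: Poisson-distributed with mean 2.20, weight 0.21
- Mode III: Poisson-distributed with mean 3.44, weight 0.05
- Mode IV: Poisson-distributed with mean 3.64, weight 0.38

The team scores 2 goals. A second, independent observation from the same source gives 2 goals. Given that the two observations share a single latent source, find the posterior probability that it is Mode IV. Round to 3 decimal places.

0.211

P(component k | x) = π_k·f_k(x) / marginal(x), where marginal(x) = Σ_j π_j·f_j(x).
Since both observations come from the same component, the likelihood for component k is f_k(x₁)·f_k(x₂).
  p_I = [e^(−1.85)·1.85^2/2! = 0.269072] × [0.269072] = 0.0723998
  p_II = [e^(−2.20)·2.20^2/2! = 0.268144] × [0.268144] = 0.071901
  p_III = [e^(−3.44)·3.44^2/2! = 0.18972] × [0.18972] = 0.0359938
  p_IV = [e^(−3.64)·3.64^2/2! = 0.173917] × [0.173917] = 0.030247
Weight by the priors:
  π_I·p_I = 0.36 × 0.0723998 = 0.0260639
  π_II·p_II = 0.21 × 0.071901 = 0.0150992
  π_III·p_III = 0.05 × 0.0359938 = 0.00179969
  π_IV·p_IV = 0.38 × 0.030247 = 0.0114938
Marginal: 0.0260639 + 0.0150992 + 0.00179969 + 0.0114938 = 0.0544567
P(Mode IV | data) ≈ 0.211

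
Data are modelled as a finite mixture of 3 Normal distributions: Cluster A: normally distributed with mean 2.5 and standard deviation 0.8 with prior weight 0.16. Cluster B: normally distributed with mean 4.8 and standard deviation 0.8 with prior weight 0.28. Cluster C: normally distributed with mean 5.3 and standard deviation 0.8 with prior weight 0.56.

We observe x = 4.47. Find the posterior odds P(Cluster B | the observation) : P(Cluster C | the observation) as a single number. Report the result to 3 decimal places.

0.787

Only the two components matter; the odds are (π_i f_i(x)) / (π_j f_j(x)).
Normal densities:
  f_A = (1/(0.8·√(2π)))·exp(−(4.47−2.5)²/(2·0.8²)) = 0.498678·exp(-3.03195) = 0.0240469
  f_B = (1/(0.8·√(2π)))·exp(−(4.47−4.8)²/(2·0.8²)) = 0.498678·exp(-0.08508) = 0.458006
  f_C = (1/(0.8·√(2π)))·exp(−(4.47−5.3)²/(2·0.8²)) = 0.498678·exp(-0.53820) = 0.291126
0.128242 / 0.163031 ≈ 0.787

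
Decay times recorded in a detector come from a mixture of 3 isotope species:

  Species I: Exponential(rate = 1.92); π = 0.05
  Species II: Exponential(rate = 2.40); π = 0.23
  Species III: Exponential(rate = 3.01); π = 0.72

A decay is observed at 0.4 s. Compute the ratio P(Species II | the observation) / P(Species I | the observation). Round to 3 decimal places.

4.746

Posterior odds = (π_i f_i(x)) / (π_j f_j(x)); the normalising sum cancels.
Component likelihoods at x = 0.4 s:
  L_I = 0.890765
  L_II = 0.918943
  L_III = 0.902975
0.211357 / 0.0445382 ≈ 4.746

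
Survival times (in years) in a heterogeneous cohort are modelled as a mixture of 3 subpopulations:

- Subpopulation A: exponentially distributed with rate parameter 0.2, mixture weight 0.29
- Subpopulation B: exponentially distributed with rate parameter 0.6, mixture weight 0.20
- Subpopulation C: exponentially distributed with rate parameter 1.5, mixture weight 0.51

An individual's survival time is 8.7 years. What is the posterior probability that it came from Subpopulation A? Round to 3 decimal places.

0.940

By Bayes' theorem, P(k | x) = P(Z=k) f_k(x) / Σ_j P(Z=j) f_j(x).
Evaluate each component's likelihood at the observed value:
  f_A = 0.2·e^(−0.2·8.7) = 0.2·e^(−1.7400) = 0.0351041
  f_B = 0.6·e^(−0.6·8.7) = 0.6·e^(−5.2200) = 0.0032444
  f_C = 1.5·e^(−1.5·8.7) = 1.5·e^(−13.0500) = 3.22514e-06
Unnormalised posteriors:
  P(Z=A)·f_A = 0.29 × 0.0351041 = 0.0101802
  P(Z=B)·f_B = 0.20 × 0.0032444 = 0.000648879
  P(Z=C)·f_C = 0.51 × 3.22514e-06 = 1.64482e-06
Marginal: 0.0101802 + 0.000648879 + 1.64482e-06 = 0.0108307
P(Subpopulation A | x) ≈ 0.940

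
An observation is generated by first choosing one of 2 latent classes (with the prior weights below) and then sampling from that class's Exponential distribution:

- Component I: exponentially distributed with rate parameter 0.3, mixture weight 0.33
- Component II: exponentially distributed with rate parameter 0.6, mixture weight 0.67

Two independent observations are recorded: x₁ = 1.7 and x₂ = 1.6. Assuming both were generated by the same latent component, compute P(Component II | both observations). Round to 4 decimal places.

P(component k | x) = w_k·f_k(x) / marginal(x), where marginal(x) = Σ_j w_j·f_j(x).
Since both observations come from the same component, the likelihood for component k is f_k(x₁)·f_k(x₂).
  L_I = [0.3·e^(−0.3·1.7) = 0.3·e^(−0.5100) = 0.180149] × [0.185635] = 0.0334419
  L_II = [0.6·e^(−0.6·1.7) = 0.6·e^(−1.0200) = 0.216357] × [0.229736] = 0.0497049
Multiply by the mixture weights:
  w_I·L_I = 0.33 × 0.0334419 = 0.0110358
  w_II·L_II = 0.67 × 0.0497049 = 0.0333023
Sum: 0.0110358 + 0.0333023 = 0.0443381
Responsibility of Component II: 0.0333023 / 0.0443381 ≈ 0.7511

0.7511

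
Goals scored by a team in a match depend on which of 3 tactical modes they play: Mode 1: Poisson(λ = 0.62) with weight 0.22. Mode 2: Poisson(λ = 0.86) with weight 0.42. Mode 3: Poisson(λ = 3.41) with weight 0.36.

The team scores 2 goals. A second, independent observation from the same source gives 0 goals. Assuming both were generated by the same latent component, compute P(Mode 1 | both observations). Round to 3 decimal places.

0.289

P(component k | x) = P(Z=k)·f_k(x) / marginal(x), where marginal(x) = Σ_j P(Z=j)·f_j(x).
Since both observations come from the same component, the likelihood for component k is f_k(x₁)·f_k(x₂).
  p_1 = [e^(−0.62)·0.62^2/2! = 0.103393] × [0.537944] = 0.0556196
  p_2 = [e^(−0.86)·0.86^2/2! = 0.156485] × [0.423162] = 0.0662187
  p_3 = [e^(−3.41)·3.41^2/2! = 0.192103] × [0.0330412] = 0.00634732
Unnormalised posteriors:
  P(Z=1)·p_1 = 0.22 × 0.0556196 = 0.0122363
  P(Z=2)·p_2 = 0.42 × 0.0662187 = 0.0278118
  P(Z=3)·p_3 = 0.36 × 0.00634732 = 0.00228504
Normaliser: 0.0122363 + 0.0278118 + 0.00228504 = 0.0423332
P(Mode 1 | x) ≈ 0.289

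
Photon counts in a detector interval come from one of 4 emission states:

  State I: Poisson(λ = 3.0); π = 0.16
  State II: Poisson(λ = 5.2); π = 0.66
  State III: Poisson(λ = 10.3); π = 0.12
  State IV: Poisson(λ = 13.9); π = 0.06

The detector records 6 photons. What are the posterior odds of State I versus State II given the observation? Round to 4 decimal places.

The posterior odds equal the prior odds times the likelihood ratio: (π_i/π_j)·(f_i(x)/f_j(x)).
Poisson probabilities:
  f_I = e^(−3.0)·3.0^6/6! = 0.0504094
  f_II = e^(−5.2)·5.2^6/6! = 0.15148
  f_III = e^(−10.3)·10.3^6/6! = 0.0557773
  f_IV = e^(−13.9)·13.9^6/6! = 0.00920583
Posterior odds = (π_I·f_I) / (π_II·f_II) = (0.16·0.0504094) / (0.66·0.15148) = 0.00806551 / 0.099977 ≈ 0.0807

0.0807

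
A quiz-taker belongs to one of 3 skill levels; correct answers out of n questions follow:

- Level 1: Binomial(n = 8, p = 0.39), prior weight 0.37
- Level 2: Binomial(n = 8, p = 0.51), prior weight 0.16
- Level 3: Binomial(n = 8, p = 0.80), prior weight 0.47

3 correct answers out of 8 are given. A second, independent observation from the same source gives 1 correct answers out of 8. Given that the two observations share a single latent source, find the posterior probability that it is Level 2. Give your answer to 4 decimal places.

0.0836

Apply Bayes' rule: the posterior for each component is proportional to its prior times its likelihood at x.
Since both observations come from the same component, the likelihood for component k is f_k(x₁)·f_k(x₂).
  f_1 = [C(8,3)·0.39^3·0.61^5 = 56·0.059319·0.0844596 = 0.280563] × [0.0980536] = 0.0275102
  f_2 = [C(8,3)·0.51^3·0.49^5 = 56·0.132651·0.0282475 = 0.209835] × [0.0276715] = 0.00580646
  f_3 = [C(8,3)·0.80^3·0.20^5 = 56·0.512·0.00032 = 0.00917504] × [8.192e-05] = 7.51619e-07
Weight by the priors:
  π_1·f_1 = 0.37 × 0.0275102 = 0.0101788
  π_2·f_2 = 0.16 × 0.00580646 = 0.000929034
  π_3·f_3 = 0.47 × 7.51619e-07 = 3.53261e-07
Evidence: 0.0101788 + 0.000929034 + 3.53261e-07 = 0.0111082
So the posterior for Level 2 is 0.000929034 / 0.0111082 ≈ 0.0836.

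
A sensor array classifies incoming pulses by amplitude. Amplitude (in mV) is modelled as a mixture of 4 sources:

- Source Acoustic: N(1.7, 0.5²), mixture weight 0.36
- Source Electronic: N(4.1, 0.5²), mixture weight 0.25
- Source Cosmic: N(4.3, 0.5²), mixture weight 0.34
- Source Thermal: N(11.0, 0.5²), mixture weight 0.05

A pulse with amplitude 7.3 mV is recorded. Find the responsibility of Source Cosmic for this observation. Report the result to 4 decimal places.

0.9420

Posterior ∝ prior × likelihood, so P(k | x) ∝ w_k f_k(x); normalise over all components.
Evaluate each component's likelihood at the observed value:
  L_Acoustic = (1/(0.5·√(2π)))·exp(−(7.3−1.7)²/(2·0.5²)) = 0.797885·exp(-62.72000) = 4.60246e-28
  L_Electronic = (1/(0.5·√(2π)))·exp(−(7.3−4.1)²/(2·0.5²)) = 0.797885·exp(-20.48000) = 1.01763e-09
  L_Cosmic = (1/(0.5·√(2π)))·exp(−(7.3−4.3)²/(2·0.5²)) = 0.797885·exp(-18.00000) = 1.21518e-08
  L_Thermal = (1/(0.5·√(2π)))·exp(−(7.3−11.0)²/(2·0.5²)) = 0.797885·exp(-27.38000) = 1.02555e-12
Multiply by the mixture weights:
  w_Acoustic·L_Acoustic = 0.36 × 4.60246e-28 = 1.65689e-28
  w_Electronic·L_Electronic = 0.25 × 1.01763e-09 = 2.54407e-10
  w_Cosmic·L_Cosmic = 0.34 × 1.21518e-08 = 4.1316e-09
  w_Thermal·L_Thermal = 0.05 × 1.02555e-12 = 5.12775e-14
Evidence: 1.65689e-28 + 2.54407e-10 + 4.1316e-09 + 5.12775e-14 = 4.38606e-09
P(Source Cosmic | the observation) = 4.1316e-09 / 4.38606e-09 ≈ 0.9420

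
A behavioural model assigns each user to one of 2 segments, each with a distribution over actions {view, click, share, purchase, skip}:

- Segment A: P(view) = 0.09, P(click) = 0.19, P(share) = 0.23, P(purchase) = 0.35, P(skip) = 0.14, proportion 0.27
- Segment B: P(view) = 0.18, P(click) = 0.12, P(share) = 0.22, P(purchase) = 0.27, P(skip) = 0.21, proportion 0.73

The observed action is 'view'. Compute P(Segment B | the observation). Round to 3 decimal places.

0.844

The responsibility of component k is w_k f_k(x) divided by Σ_j w_j f_j(x).
Evaluate each component's likelihood at the observed value:
  L_A = 0.09
  L_B = 0.18
Multiply by the mixture weights:
  w_A·L_A = 0.27 × 0.09 = 0.0243
  w_B·L_B = 0.73 × 0.18 = 0.1314
Denominator: 0.0243 + 0.1314 = 0.1557
Responsibility of Segment B: 0.1314 / 0.1557 ≈ 0.844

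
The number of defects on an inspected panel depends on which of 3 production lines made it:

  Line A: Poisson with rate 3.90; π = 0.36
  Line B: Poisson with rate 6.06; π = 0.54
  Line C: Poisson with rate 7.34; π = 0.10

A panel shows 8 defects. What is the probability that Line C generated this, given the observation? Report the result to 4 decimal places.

Posterior ∝ prior × likelihood, so P(k | x) ∝ w_k f_k(x); normalise over all components.
Evaluate each component's likelihood at the observed value:
  f_A = e^(−3.90)·3.90^8/8! = 0.0268688
  f_B = e^(−6.06)·6.06^8/8! = 0.105302
  f_C = e^(−7.34)·7.34^8/8! = 0.135621
Unnormalised posteriors:
  w_A·f_A = 0.36 × 0.0268688 = 0.00967276
  w_B·f_B = 0.54 × 0.105302 = 0.056863
  w_C·f_C = 0.10 × 0.135621 = 0.0135621
Denominator: 0.00967276 + 0.056863 + 0.0135621 = 0.0800978
Responsibility of Line C: 0.0135621 / 0.0800978 ≈ 0.1693

0.1693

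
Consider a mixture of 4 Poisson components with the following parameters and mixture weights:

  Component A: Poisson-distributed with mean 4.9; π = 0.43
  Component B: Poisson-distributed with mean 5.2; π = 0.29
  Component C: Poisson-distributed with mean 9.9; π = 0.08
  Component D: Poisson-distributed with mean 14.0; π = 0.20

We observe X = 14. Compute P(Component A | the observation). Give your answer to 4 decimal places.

0.0066

P(component k | x) = w_k·f_k(x) / marginal(x), where marginal(x) = Σ_j w_j·f_j(x).
Evaluate each component's likelihood at the observed value:
  L_A = e^(−4.9)·4.9^14/14! = 0.000392911
  L_B = e^(−5.2)·5.2^14/14! = 0.000668817
  L_C = e^(−9.9)·9.9^14/14! = 0.0499999
  L_D = e^(−14.0)·14.0^14/14! = 0.105989
Unnormalised posteriors:
  w_A·L_A = 0.43 × 0.000392911 = 0.000168952
  w_B·L_B = 0.29 × 0.000668817 = 0.000193957
  w_C·L_C = 0.08 × 0.0499999 = 0.00399999
  w_D·L_D = 0.20 × 0.105989 = 0.0211978
Sum: 0.000168952 + 0.000193957 + 0.00399999 + 0.0211978 = 0.0255607
So the posterior for Component A is 0.000168952 / 0.0255607 ≈ 0.0066.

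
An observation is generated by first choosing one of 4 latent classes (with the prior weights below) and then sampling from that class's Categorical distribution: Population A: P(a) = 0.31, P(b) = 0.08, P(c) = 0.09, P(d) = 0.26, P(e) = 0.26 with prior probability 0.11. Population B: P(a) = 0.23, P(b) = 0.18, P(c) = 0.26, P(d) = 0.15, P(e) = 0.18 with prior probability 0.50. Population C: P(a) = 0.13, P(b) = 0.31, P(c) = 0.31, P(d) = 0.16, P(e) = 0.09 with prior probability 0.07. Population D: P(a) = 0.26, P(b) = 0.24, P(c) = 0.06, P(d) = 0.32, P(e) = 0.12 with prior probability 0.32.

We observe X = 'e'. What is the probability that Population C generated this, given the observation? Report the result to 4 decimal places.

By Bayes' theorem, P(k | x) = π_k f_k(x) / Σ_j π_j f_j(x).
Component likelihoods at x = 'e':
  L_A = P(e | comp) = 0.26
  L_B = P(e | comp) = 0.18
  L_C = P(e | comp) = 0.09
  L_D = P(e | comp) = 0.12
Weight by the priors:
  π_A·L_A = 0.11 × 0.26 = 0.0286
  π_B·L_B = 0.50 × 0.18 = 0.09
  π_C·L_C = 0.07 × 0.09 = 0.0063
  π_D·L_D = 0.32 × 0.12 = 0.0384
Sum: 0.0286 + 0.09 + 0.0063 + 0.0384 = 0.1633
So the posterior for Population C is 0.0063 / 0.1633 ≈ 0.0386.

0.0386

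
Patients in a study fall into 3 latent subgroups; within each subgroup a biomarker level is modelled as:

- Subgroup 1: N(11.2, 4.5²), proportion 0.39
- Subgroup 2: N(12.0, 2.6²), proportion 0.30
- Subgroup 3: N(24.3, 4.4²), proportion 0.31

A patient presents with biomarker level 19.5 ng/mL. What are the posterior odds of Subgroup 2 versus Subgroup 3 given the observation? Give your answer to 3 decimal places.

The posterior odds equal the prior odds times the likelihood ratio: (π_i/π_j)·(f_i(x)/f_j(x)).
Normal densities:
  p_1 = (1/(4.5·√(2π)))·exp(−(19.5−11.2)²/(2·4.5²)) = 0.088654·exp(-1.70099) = 0.0161796
  p_2 = (1/(2.6·√(2π)))·exp(−(19.5−12.0)²/(2·2.6²)) = 0.153439·exp(-4.16050) = 0.00239361
  p_3 = (1/(4.4·√(2π)))·exp(−(19.5−24.3)²/(2·4.4²)) = 0.090669·exp(-0.59504) = 0.0500074
Odds = (0.30/0.31) × (0.00239361/0.0500074) = 0.967742 × 0.0478651 ≈ 0.046

0.046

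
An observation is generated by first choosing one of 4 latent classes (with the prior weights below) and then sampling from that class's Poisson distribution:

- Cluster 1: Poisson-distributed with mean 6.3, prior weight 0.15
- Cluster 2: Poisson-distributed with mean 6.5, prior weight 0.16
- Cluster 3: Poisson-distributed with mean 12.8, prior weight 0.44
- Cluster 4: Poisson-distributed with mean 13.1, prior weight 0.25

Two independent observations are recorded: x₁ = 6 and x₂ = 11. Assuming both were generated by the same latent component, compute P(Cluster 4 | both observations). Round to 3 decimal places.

Apply Bayes' rule: the posterior for each component is proportional to its prior times its likelihood at x.
Since both observations come from the same component, the likelihood for component k is f_k(x₁)·f_k(x₂).
  f_1 = [e^(−6.3)·6.3^6/6! = 0.159461] × [0.0285453] = 0.00455188
  f_2 = [e^(−6.5)·6.5^6/6! = 0.157483] × [0.0329592] = 0.00519052
  f_3 = [e^(−12.8)·12.8^6/6! = 0.0168639] × [0.104516] = 0.00176255
  f_4 = [e^(−13.1)·13.1^6/6! = 0.0143561] × [0.0999012] = 0.0014342
Weight by the priors:
  π_1·f_1 = 0.15 × 0.00455188 = 0.000682782
  π_2·f_2 = 0.16 × 0.00519052 = 0.000830483
  π_3·f_3 = 0.44 × 0.00176255 = 0.000775524
  π_4·f_4 = 0.25 × 0.0014342 = 0.000358549
Sum: 0.000682782 + 0.000830483 + 0.000775524 + 0.000358549 = 0.00264734
Responsibility of Cluster 4: 0.000358549 / 0.00264734 ≈ 0.135

0.135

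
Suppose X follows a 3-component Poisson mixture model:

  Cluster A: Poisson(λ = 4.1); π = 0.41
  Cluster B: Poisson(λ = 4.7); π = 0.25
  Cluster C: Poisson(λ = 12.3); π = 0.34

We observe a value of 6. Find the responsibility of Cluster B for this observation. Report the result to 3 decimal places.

By Bayes' theorem, P(k | x) = P(Z=k) f_k(x) / Σ_j P(Z=j) f_j(x).
Component likelihoods at x = 6:
  L_A = e^(−4.1)·4.1^6/6! = 0.109336
  L_B = e^(−4.7)·4.7^6/6! = 0.136167
  L_C = e^(−12.3)·12.3^6/6! = 0.0218915
Prior × likelihood for each component:
  P(Z=A)·L_A = 0.41 × 0.109336 = 0.0448278
  P(Z=B)·L_B = 0.25 × 0.136167 = 0.0340416
  P(Z=C)·L_C = 0.34 × 0.0218915 = 0.00744312
Sum: 0.0448278 + 0.0340416 + 0.00744312 = 0.0863125
P(Cluster B | the observation) ≈ 0.394

0.394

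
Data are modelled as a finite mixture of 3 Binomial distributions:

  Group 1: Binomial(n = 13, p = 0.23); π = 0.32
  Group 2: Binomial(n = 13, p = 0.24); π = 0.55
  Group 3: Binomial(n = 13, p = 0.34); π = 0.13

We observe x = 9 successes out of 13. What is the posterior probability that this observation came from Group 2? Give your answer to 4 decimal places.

0.2218

By Bayes' theorem, P(k | x) = π_k f_k(x) / Σ_j π_j f_j(x).
Evaluate each component's likelihood at the observed value:
  L_1 = 0.000452709
  L_2 = 0.000630176
  L_3 = 0.00823744
Prior × likelihood for each component:
  π_1·L_1 = 0.32 × 0.000452709 = 0.000144867
  π_2·L_2 = 0.55 × 0.000630176 = 0.000346597
  π_3·L_3 = 0.13 × 0.00823744 = 0.00107087
Denominator: 0.000144867 + 0.000346597 + 0.00107087 = 0.00156233
P(Group 2 | data) ≈ 0.2218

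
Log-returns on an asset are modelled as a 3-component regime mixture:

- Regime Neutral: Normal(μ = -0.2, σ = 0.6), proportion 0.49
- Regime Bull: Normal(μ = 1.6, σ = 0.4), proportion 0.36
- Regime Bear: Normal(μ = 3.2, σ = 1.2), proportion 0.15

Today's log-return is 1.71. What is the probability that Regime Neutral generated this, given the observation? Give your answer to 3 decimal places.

The responsibility of component k is π_k f_k(x) divided by Σ_j π_j f_j(x).
Evaluate each component's likelihood at the observed value:
  f_Neutral = (1/(0.6·√(2π)))·exp(−(1.71−-0.2)²/(2·0.6²)) = 0.664904·exp(-5.06681) = 0.00419057
  f_Bull = (1/(0.4·√(2π)))·exp(−(1.71−1.6)²/(2·0.4²)) = 0.997356·exp(-0.03781) = 0.960347
  f_Bear = (1/(1.2·√(2π)))·exp(−(1.71−3.2)²/(2·1.2²)) = 0.332452·exp(-0.77087) = 0.153796
Multiply by the mixture weights:
  π_Neutral·f_Neutral = 0.49 × 0.00419057 = 0.00205338
  π_Bull·f_Bull = 0.36 × 0.960347 = 0.345725
  π_Bear·f_Bear = 0.15 × 0.153796 = 0.0230694
Denominator: 0.00205338 + 0.345725 + 0.0230694 = 0.370848
Responsibility of Regime Neutral: 0.00205338 / 0.370848 ≈ 0.006

0.006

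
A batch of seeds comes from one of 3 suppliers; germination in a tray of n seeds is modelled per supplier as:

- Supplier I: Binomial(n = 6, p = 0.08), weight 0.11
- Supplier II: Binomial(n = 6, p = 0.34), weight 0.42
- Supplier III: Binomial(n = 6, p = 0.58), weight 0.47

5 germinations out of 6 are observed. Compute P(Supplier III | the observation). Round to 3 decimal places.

By Bayes' theorem, P(k | x) = w_k f_k(x) / Σ_j w_j f_j(x).
Binomial probabilities:
  p_I = 1.80879e-05
  p_II = 0.0179924
  p_III = 0.165402
Multiply by the mixture weights:
  w_I·p_I = 0.11 × 1.80879e-05 = 1.98967e-06
  w_II·p_II = 0.42 × 0.0179924 = 0.00755682
  w_III·p_III = 0.47 × 0.165402 = 0.0777389
Sum: 1.98967e-06 + 0.00755682 + 0.0777389 = 0.0852977
So the posterior for Supplier III is 0.0777389 / 0.0852977 ≈ 0.911.

0.911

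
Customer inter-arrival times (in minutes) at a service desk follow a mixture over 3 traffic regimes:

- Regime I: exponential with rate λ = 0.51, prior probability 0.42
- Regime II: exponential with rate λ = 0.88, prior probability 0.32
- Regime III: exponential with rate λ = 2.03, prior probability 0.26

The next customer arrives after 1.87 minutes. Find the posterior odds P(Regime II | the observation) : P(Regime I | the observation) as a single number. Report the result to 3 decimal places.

0.658

Only the two components matter; the odds are (w_i f_i(x)) / (w_j f_j(x)).
Component likelihoods at x = 1.87 minutes:
  L_I = 0.51·e^(−0.51·1.87) = 0.51·e^(−0.9537) = 0.196509
  L_II = 0.88·e^(−0.88·1.87) = 0.88·e^(−1.6456) = 0.169749
  L_III = 2.03·e^(−2.03·1.87) = 2.03·e^(−3.7961) = 0.0455901
0.0543197 / 0.082534 ≈ 0.658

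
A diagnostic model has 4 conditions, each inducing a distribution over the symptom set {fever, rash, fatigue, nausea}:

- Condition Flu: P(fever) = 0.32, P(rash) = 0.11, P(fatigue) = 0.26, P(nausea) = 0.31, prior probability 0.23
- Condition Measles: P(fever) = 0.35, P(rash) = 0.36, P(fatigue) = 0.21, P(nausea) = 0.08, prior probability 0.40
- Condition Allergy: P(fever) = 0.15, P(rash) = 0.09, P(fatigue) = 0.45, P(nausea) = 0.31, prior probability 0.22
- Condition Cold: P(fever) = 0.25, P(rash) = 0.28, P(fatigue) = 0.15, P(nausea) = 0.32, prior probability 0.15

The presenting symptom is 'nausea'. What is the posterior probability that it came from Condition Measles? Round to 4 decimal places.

0.1458

Apply Bayes' rule: the posterior for each component is proportional to its prior times its likelihood at x.
Evaluate each component's likelihood at the observed value:
  p_Flu = P(nausea | comp) = 0.31
  p_Measles = P(nausea | comp) = 0.08
  p_Allergy = P(nausea | comp) = 0.31
  p_Cold = P(nausea | comp) = 0.32
Multiply by the mixture weights:
  π_Flu·p_Flu = 0.23 × 0.31 = 0.0713
  π_Measles·p_Measles = 0.40 × 0.08 = 0.032
  π_Allergy·p_Allergy = 0.22 × 0.31 = 0.0682
  π_Cold·p_Cold = 0.15 × 0.32 = 0.048
Denominator: 0.0713 + 0.032 + 0.0682 + 0.048 = 0.2195
P(Condition Measles | the observation) = 0.032 / 0.2195 ≈ 0.1458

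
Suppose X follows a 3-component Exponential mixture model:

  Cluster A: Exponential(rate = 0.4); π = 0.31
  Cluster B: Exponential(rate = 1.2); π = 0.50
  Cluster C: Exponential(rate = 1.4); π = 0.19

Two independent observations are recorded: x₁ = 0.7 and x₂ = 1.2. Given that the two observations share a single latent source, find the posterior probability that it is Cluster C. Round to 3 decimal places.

0.212

Posterior ∝ prior × likelihood, so P(k | x) ∝ π_k f_k(x); normalise over all components.
Since both observations come from the same component, the likelihood for component k is f_k(x₁)·f_k(x₂).
  L_A = [0.4·e^(−0.4·0.7) = 0.4·e^(−0.2800) = 0.302313] × [0.247513] = 0.0748266
  L_B = [1.2·e^(−1.2·0.7) = 1.2·e^(−0.8400) = 0.518053] × [0.284313] = 0.147289
  L_C = [1.4·e^(−1.4·0.7) = 1.4·e^(−0.9800) = 0.525436] × [0.260924] = 0.137099
Weight by the priors:
  π_A·L_A = 0.31 × 0.0748266 = 0.0231963
  π_B·L_B = 0.50 × 0.147289 = 0.0736446
  π_C·L_C = 0.19 × 0.137099 = 0.0260487
Sum: 0.0231963 + 0.0736446 + 0.0260487 = 0.12289
P(Cluster C | x₁, x₂) = 0.0260487 / 0.12289 ≈ 0.212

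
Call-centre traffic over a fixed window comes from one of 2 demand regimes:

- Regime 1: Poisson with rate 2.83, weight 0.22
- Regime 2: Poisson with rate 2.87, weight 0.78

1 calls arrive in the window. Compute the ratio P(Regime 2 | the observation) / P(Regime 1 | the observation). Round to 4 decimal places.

3.4546

The posterior odds equal the prior odds times the likelihood ratio: (w_i/w_j)·(f_i(x)/f_j(x)).
Poisson probabilities:
  f_1 = e^(−2.83)·2.83^1/1! = 0.167006
  f_2 = e^(−2.87)·2.87^1/1! = 0.162726
0.126926 / 0.0367414 ≈ 3.4546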